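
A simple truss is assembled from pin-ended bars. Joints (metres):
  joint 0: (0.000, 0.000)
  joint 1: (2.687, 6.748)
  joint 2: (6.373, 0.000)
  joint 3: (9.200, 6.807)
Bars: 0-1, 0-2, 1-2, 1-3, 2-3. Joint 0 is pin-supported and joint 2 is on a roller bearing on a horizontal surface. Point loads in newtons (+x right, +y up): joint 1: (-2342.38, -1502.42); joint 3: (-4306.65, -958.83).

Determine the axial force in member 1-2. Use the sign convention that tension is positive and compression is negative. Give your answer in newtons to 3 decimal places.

6820.616

N=4 nodes, M=5 members, R=3 reactions → 2N=8, M+R=8
member 0 (0-1): L=7.2633, (cx,cy)=(0.3699,0.9291)
member 1 (0-2): L=6.3730, (cx,cy)=(1.0000,0.0000)
member 2 (1-2): L=7.6891, (cx,cy)=(0.4794,-0.8776)
member 3 (1-3): L=6.5133, (cx,cy)=(1.0000,0.0091)
member 4 (2-3): L=7.3707, (cx,cy)=(0.3835,0.9235)
solve A·x = −loads:
  F[0-1] = -8098.3178 N (compression)
  F[0-2] = -3653.1203 N (compression)
  F[1-2] = +6820.6159 N (tension)
  F[1-3] = -3923.3613 N (compression)
  F[2-3] = -999.7495 N (compression)
  Rx@0 = +6649.0300 N
  Ry@0 = +7523.7807 N
  Ry@2 = -5062.5307 N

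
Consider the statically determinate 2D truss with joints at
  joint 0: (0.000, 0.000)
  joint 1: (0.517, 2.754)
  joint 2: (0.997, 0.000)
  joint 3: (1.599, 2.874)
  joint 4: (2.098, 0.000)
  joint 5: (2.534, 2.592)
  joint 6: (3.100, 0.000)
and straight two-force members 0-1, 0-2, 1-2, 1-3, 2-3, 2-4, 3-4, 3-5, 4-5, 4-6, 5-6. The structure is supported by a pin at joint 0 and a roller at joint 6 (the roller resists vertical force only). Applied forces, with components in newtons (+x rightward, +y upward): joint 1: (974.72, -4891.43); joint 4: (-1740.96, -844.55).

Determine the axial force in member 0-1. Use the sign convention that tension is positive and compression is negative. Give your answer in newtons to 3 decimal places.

N=7 nodes, M=11 members, R=3 reactions → 2N=14, M+R=14
member 0 (0-1): L=2.8021, (cx,cy)=(0.1845,0.9828)
member 1 (0-2): L=0.9970, (cx,cy)=(1.0000,0.0000)
member 2 (1-2): L=2.7955, (cx,cy)=(0.1717,-0.9851)
member 3 (1-3): L=1.0886, (cx,cy)=(0.9939,0.1102)
member 4 (2-3): L=2.9364, (cx,cy)=(0.2050,0.9788)
member 5 (2-4): L=1.1010, (cx,cy)=(1.0000,0.0000)
member 6 (3-4): L=2.9170, (cx,cy)=(0.1711,-0.9853)
member 7 (3-5): L=0.9766, (cx,cy)=(0.9574,-0.2888)
member 8 (4-5): L=2.6284, (cx,cy)=(0.1659,0.9861)
member 9 (4-6): L=1.0020, (cx,cy)=(1.0000,0.0000)
member 10 (5-6): L=2.6531, (cx,cy)=(0.2133,-0.9770)
solve A·x = −loads:
  F[0-1] = -3543.5540 N (compression)
  F[0-2] = -112.4401 N (compression)
  F[1-2] = -1582.6908 N (compression)
  F[1-3] = -1365.0850 N (compression)
  F[2-3] = +1593.0234 N (tension)
  F[2-4] = -710.7872 N (compression)
  F[3-4] = -1176.0191 N (compression)
  F[3-5] = -865.8799 N (compression)
  F[4-5] = +2031.3766 N (tension)
  F[4-6] = +492.0319 N (tension)
  F[5-6] = -2306.3581 N (compression)
  Rx@0 = +766.2400 N
  Ry@0 = +3482.7174 N
  Ry@6 = +2253.2626 N

-3543.554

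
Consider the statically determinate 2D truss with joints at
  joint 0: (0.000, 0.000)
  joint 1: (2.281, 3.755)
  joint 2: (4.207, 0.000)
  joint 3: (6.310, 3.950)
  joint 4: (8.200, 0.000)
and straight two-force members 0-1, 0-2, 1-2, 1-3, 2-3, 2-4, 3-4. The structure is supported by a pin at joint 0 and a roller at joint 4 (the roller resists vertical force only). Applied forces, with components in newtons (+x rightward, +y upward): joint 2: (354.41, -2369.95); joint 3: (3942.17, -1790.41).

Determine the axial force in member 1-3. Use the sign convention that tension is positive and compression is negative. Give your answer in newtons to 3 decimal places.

363.657

N=5 nodes, M=7 members, R=3 reactions → 2N=10, M+R=10
member 0 (0-1): L=4.3935, (cx,cy)=(0.5192,0.8547)
member 1 (0-2): L=4.2070, (cx,cy)=(1.0000,0.0000)
member 2 (1-2): L=4.2201, (cx,cy)=(0.4564,-0.8898)
member 3 (1-3): L=4.0337, (cx,cy)=(0.9988,0.0483)
member 4 (2-3): L=4.4749, (cx,cy)=(0.4700,0.8827)
member 5 (2-4): L=3.9930, (cx,cy)=(1.0000,0.0000)
member 6 (3-4): L=4.3789, (cx,cy)=(0.4316,-0.9021)
solve A·x = −loads:
  F[0-1] = +388.7524 N (tension)
  F[0-2] = +4094.7498 N (tension)
  F[1-2] = -353.6529 N (compression)
  F[1-3] = +363.6569 N (tension)
  F[2-3] = +3041.4023 N (tension)
  F[2-4] = +2149.6307 N (tension)
  F[3-4] = -4980.4113 N (compression)
  Rx@0 = -4296.5800 N
  Ry@0 = -332.2544 N
  Ry@4 = +4492.6144 N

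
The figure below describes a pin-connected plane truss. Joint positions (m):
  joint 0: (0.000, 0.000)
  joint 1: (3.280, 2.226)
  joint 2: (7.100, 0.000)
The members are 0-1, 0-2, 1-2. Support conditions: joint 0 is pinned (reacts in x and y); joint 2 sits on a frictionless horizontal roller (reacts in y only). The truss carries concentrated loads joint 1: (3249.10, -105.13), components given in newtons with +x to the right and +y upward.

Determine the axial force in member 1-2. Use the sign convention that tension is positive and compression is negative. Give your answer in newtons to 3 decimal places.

-2119.716

N=3 nodes, M=3 members, R=3 reactions → 2N=6, M+R=6
member 0 (0-1): L=3.9640, (cx,cy)=(0.8274,0.5616)
member 1 (0-2): L=7.1000, (cx,cy)=(1.0000,0.0000)
member 2 (1-2): L=4.4213, (cx,cy)=(0.8640,-0.5035)
solve A·x = −loads:
  F[0-1] = +1713.2887 N (tension)
  F[0-2] = +1831.4525 N (tension)
  F[1-2] = -2119.7158 N (compression)
  Rx@0 = -3249.1000 N
  Ry@0 = -962.0986 N
  Ry@2 = +1067.2286 N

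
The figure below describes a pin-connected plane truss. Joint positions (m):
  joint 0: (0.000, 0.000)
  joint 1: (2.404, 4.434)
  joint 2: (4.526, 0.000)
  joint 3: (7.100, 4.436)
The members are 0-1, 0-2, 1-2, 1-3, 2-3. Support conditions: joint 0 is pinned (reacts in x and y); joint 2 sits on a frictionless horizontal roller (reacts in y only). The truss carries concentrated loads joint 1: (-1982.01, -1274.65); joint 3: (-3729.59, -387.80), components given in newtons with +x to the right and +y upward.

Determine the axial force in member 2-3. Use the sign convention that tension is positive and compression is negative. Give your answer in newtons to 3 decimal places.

N=4 nodes, M=5 members, R=3 reactions → 2N=8, M+R=8
member 0 (0-1): L=5.0438, (cx,cy)=(0.4766,0.8791)
member 1 (0-2): L=4.5260, (cx,cy)=(1.0000,0.0000)
member 2 (1-2): L=4.9156, (cx,cy)=(0.4317,-0.9020)
member 3 (1-3): L=4.6960, (cx,cy)=(1.0000,0.0004)
member 4 (2-3): L=5.1287, (cx,cy)=(0.5019,0.8649)
solve A·x = −loads:
  F[0-1] = -6795.7934 N (compression)
  F[0-2] = -2472.5345 N (compression)
  F[1-2] = +5208.3685 N (tension)
  F[1-3] = -3505.4347 N (compression)
  F[2-3] = -446.6306 N (compression)
  Rx@0 = +5711.6000 N
  Ry@0 = +5974.2165 N
  Ry@2 = -4311.7665 N

-446.631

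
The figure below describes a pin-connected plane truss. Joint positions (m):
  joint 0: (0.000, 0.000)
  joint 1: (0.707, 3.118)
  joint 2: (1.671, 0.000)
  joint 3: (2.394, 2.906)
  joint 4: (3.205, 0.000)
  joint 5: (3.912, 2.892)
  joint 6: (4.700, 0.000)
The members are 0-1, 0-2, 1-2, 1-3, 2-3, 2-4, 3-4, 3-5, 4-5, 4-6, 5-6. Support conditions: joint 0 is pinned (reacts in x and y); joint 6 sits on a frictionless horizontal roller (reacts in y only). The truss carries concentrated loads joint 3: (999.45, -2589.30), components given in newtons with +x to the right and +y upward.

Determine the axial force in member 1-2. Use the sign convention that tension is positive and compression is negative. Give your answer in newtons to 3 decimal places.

N=7 nodes, M=11 members, R=3 reactions → 2N=14, M+R=14
member 0 (0-1): L=3.1972, (cx,cy)=(0.2211,0.9752)
member 1 (0-2): L=1.6710, (cx,cy)=(1.0000,0.0000)
member 2 (1-2): L=3.2636, (cx,cy)=(0.2954,-0.9554)
member 3 (1-3): L=1.7003, (cx,cy)=(0.9922,-0.1247)
member 4 (2-3): L=2.9946, (cx,cy)=(0.2414,0.9704)
member 5 (2-4): L=1.5340, (cx,cy)=(1.0000,0.0000)
member 6 (3-4): L=3.0170, (cx,cy)=(0.2688,-0.9632)
member 7 (3-5): L=1.5181, (cx,cy)=(1.0000,-0.0092)
member 8 (4-5): L=2.9772, (cx,cy)=(0.2375,0.9714)
member 9 (4-6): L=1.4950, (cx,cy)=(1.0000,0.0000)
member 10 (5-6): L=2.9974, (cx,cy)=(0.2629,-0.9648)
solve A·x = −loads:
  F[0-1] = -669.0145 N (compression)
  F[0-2] = +1147.3921 N (tension)
  F[1-2] = +730.7759 N (tension)
  F[1-3] = -366.6582 N (compression)
  F[2-3] = -719.4528 N (compression)
  F[2-4] = +1536.9483 N (tension)
  F[3-4] = -2001.2937 N (compression)
  F[3-5] = -999.0307 N (compression)
  F[4-5] = +1984.4008 N (tension)
  F[4-6] = +527.7442 N (tension)
  F[5-6] = -2007.4597 N (compression)
  Rx@0 = -999.4500 N
  Ry@0 = +652.4519 N
  Ry@6 = +1936.8481 N

730.776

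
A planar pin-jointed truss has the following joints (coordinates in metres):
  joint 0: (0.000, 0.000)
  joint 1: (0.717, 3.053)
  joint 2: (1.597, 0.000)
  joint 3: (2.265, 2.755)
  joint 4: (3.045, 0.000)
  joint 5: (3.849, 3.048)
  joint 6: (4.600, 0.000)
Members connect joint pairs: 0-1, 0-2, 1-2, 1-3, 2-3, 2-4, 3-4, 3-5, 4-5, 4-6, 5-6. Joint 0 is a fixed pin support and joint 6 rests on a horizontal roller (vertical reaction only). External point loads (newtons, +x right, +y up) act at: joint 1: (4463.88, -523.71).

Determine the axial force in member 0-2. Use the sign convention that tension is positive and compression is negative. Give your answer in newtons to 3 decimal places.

N=7 nodes, M=11 members, R=3 reactions → 2N=14, M+R=14
member 0 (0-1): L=3.1361, (cx,cy)=(0.2286,0.9735)
member 1 (0-2): L=1.5970, (cx,cy)=(1.0000,0.0000)
member 2 (1-2): L=3.1773, (cx,cy)=(0.2770,-0.9609)
member 3 (1-3): L=1.5764, (cx,cy)=(0.9820,-0.1890)
member 4 (2-3): L=2.8348, (cx,cy)=(0.2356,0.9718)
member 5 (2-4): L=1.4480, (cx,cy)=(1.0000,0.0000)
member 6 (3-4): L=2.8633, (cx,cy)=(0.2724,-0.9622)
member 7 (3-5): L=1.6109, (cx,cy)=(0.9833,0.1819)
member 8 (4-5): L=3.1523, (cx,cy)=(0.2551,0.9669)
member 9 (4-6): L=1.5550, (cx,cy)=(1.0000,0.0000)
member 10 (5-6): L=3.1392, (cx,cy)=(0.2392,-0.9710)
solve A·x = −loads:
  F[0-1] = +2589.1565 N (tension)
  F[0-2] = +3871.9198 N (tension)
  F[1-2] = -2533.0694 N (compression)
  F[1-3] = -3228.5581 N (compression)
  F[2-3] = +2504.5017 N (tension)
  F[2-4] = +2580.1862 N (tension)
  F[3-4] = -3477.8415 N (compression)
  F[3-5] = -1660.4718 N (compression)
  F[4-5] = +3460.7701 N (tension)
  F[4-6] = +750.0854 N (tension)
  F[5-6] = -3135.3339 N (compression)
  Rx@0 = -4463.8800 N
  Ry@0 = -2520.5782 N
  Ry@6 = +3044.2882 N

3871.920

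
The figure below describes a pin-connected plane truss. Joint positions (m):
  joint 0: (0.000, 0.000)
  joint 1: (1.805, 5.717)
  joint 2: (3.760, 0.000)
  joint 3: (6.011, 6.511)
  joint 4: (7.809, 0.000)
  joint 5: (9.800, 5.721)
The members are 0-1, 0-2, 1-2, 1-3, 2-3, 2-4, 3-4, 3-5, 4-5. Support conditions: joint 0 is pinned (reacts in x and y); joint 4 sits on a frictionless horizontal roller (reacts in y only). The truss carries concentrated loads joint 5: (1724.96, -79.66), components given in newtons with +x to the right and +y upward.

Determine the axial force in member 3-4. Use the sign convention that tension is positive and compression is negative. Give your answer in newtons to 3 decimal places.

-1685.565

N=6 nodes, M=9 members, R=3 reactions → 2N=12, M+R=12
member 0 (0-1): L=5.9952, (cx,cy)=(0.3011,0.9536)
member 1 (0-2): L=3.7600, (cx,cy)=(1.0000,0.0000)
member 2 (1-2): L=6.0420, (cx,cy)=(0.3236,-0.9462)
member 3 (1-3): L=4.2803, (cx,cy)=(0.9826,0.1855)
member 4 (2-3): L=6.8891, (cx,cy)=(0.3267,0.9451)
member 5 (2-4): L=4.0490, (cx,cy)=(1.0000,0.0000)
member 6 (3-4): L=6.7547, (cx,cy)=(0.2662,-0.9639)
member 7 (3-5): L=3.8705, (cx,cy)=(0.9789,-0.2041)
member 8 (4-5): L=6.0576, (cx,cy)=(0.3287,0.9444)
solve A·x = −loads:
  F[0-1] = +1346.5222 N (tension)
  F[0-2] = +1319.5552 N (tension)
  F[1-2] = -1198.7763 N (compression)
  F[1-3] = +807.3005 N (tension)
  F[2-3] = +1200.1631 N (tension)
  F[2-4] = +539.5218 N (tension)
  F[3-4] = -1685.5652 N (compression)
  F[3-5] = +1669.2515 N (tension)
  F[4-5] = +276.4061 N (tension)
  Rx@0 = -1724.9600 N
  Ry@0 = -1284.0440 N
  Ry@4 = +1363.7040 N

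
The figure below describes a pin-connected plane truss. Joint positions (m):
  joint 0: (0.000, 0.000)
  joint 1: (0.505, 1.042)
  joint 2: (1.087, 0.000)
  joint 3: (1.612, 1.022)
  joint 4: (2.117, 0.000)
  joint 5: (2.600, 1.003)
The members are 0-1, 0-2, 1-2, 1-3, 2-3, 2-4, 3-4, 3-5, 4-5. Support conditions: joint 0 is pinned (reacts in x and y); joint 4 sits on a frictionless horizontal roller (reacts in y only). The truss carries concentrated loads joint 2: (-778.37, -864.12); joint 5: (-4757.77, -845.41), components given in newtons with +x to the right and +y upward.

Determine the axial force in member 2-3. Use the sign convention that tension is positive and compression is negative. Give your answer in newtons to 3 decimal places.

N=6 nodes, M=9 members, R=3 reactions → 2N=12, M+R=12
member 0 (0-1): L=1.1579, (cx,cy)=(0.4361,0.8999)
member 1 (0-2): L=1.0870, (cx,cy)=(1.0000,0.0000)
member 2 (1-2): L=1.1935, (cx,cy)=(0.4876,-0.8730)
member 3 (1-3): L=1.1072, (cx,cy)=(0.9998,-0.0181)
member 4 (2-3): L=1.1490, (cx,cy)=(0.4569,0.8895)
member 5 (2-4): L=1.0300, (cx,cy)=(1.0000,0.0000)
member 6 (3-4): L=1.1400, (cx,cy)=(0.4430,-0.8965)
member 7 (3-5): L=0.9882, (cx,cy)=(0.9998,-0.0192)
member 8 (4-5): L=1.1132, (cx,cy)=(0.4339,0.9010)
solve A·x = −loads:
  F[0-1] = -2757.7911 N (compression)
  F[0-2] = -4333.3979 N (compression)
  F[1-2] = +2896.6861 N (tension)
  F[1-3] = -2615.6903 N (compression)
  F[2-3] = -1871.6436 N (compression)
  F[2-4] = -1287.2870 N (compression)
  F[3-4] = +1896.7468 N (tension)
  F[3-5] = -4311.5350 N (compression)
  F[4-5] = -1030.3373 N (compression)
  Rx@0 = +5536.1400 N
  Ry@0 = +2481.6976 N
  Ry@4 = -772.1676 N

-1871.644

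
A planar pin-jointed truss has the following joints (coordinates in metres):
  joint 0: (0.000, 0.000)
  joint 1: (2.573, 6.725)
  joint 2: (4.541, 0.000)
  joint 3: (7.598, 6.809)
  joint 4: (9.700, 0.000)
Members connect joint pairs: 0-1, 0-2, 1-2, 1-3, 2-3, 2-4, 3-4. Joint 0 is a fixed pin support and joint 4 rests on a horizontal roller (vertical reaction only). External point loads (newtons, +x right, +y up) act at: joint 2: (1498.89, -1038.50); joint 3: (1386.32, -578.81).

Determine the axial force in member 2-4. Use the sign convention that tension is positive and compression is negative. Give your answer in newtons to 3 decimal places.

N=5 nodes, M=7 members, R=3 reactions → 2N=10, M+R=10
member 0 (0-1): L=7.2004, (cx,cy)=(0.3573,0.9340)
member 1 (0-2): L=4.5410, (cx,cy)=(1.0000,0.0000)
member 2 (1-2): L=7.0070, (cx,cy)=(0.2809,-0.9597)
member 3 (1-3): L=5.0257, (cx,cy)=(0.9999,0.0167)
member 4 (2-3): L=7.4638, (cx,cy)=(0.4096,0.9123)
member 5 (2-4): L=5.1590, (cx,cy)=(1.0000,0.0000)
member 6 (3-4): L=7.1261, (cx,cy)=(0.2950,-0.9555)
solve A·x = −loads:
  F[0-1] = +316.2600 N (tension)
  F[0-2] = +2772.1975 N (tension)
  F[1-2] = -304.3096 N (compression)
  F[1-3] = +198.5087 N (tension)
  F[2-3] = +1458.5090 N (tension)
  F[2-4] = +590.4643 N (tension)
  F[3-4] = -2001.7557 N (compression)
  Rx@0 = -2885.2100 N
  Ry@0 = -295.3786 N
  Ry@4 = +1912.6886 N

590.464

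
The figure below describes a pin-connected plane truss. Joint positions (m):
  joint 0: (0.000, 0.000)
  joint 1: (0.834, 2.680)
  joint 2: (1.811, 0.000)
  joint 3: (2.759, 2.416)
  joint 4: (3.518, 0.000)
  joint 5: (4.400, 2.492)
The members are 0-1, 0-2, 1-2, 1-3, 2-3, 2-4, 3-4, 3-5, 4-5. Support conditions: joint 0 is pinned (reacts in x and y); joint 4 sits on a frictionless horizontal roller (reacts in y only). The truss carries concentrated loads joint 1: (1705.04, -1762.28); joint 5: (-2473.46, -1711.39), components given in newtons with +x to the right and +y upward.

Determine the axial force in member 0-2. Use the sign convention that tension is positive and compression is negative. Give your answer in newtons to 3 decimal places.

N=6 nodes, M=9 members, R=3 reactions → 2N=12, M+R=12
member 0 (0-1): L=2.8068, (cx,cy)=(0.2971,0.9548)
member 1 (0-2): L=1.8110, (cx,cy)=(1.0000,0.0000)
member 2 (1-2): L=2.8525, (cx,cy)=(0.3425,-0.9395)
member 3 (1-3): L=1.9430, (cx,cy)=(0.9907,-0.1359)
member 4 (2-3): L=2.5953, (cx,cy)=(0.3653,0.9309)
member 5 (2-4): L=1.7070, (cx,cy)=(1.0000,0.0000)
member 6 (3-4): L=2.5324, (cx,cy)=(0.2997,-0.9540)
member 7 (3-5): L=1.6428, (cx,cy)=(0.9989,0.0463)
member 8 (4-5): L=2.6435, (cx,cy)=(0.3337,0.9427)
solve A·x = −loads:
  F[0-1] = -1433.3775 N (compression)
  F[0-2] = -342.5080 N (compression)
  F[1-2] = -113.6045 N (compression)
  F[1-3] = -2111.6242 N (compression)
  F[2-3] = +114.6559 N (tension)
  F[2-4] = -423.2983 N (compression)
  F[3-4] = -504.7903 N (compression)
  F[3-5] = -1900.9045 N (compression)
  F[4-5] = -1722.1311 N (compression)
  Rx@0 = +768.4200 N
  Ry@0 = +1368.6381 N
  Ry@4 = +2105.0319 N

-342.508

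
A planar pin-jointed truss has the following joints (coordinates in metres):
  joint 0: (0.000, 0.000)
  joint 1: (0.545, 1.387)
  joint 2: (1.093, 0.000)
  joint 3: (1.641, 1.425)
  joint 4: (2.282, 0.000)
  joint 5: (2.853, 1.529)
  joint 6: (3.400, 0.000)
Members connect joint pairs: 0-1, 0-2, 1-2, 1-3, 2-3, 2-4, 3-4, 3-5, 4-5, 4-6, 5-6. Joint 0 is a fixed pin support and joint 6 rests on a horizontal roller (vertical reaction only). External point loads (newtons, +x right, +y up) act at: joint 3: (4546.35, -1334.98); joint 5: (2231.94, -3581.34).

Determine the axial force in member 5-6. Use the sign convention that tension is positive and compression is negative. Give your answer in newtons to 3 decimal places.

N=7 nodes, M=11 members, R=3 reactions → 2N=14, M+R=14
member 0 (0-1): L=1.4902, (cx,cy)=(0.3657,0.9307)
member 1 (0-2): L=1.0930, (cx,cy)=(1.0000,0.0000)
member 2 (1-2): L=1.4913, (cx,cy)=(0.3675,-0.9300)
member 3 (1-3): L=1.0967, (cx,cy)=(0.9994,0.0347)
member 4 (2-3): L=1.5267, (cx,cy)=(0.3589,0.9334)
member 5 (2-4): L=1.1890, (cx,cy)=(1.0000,0.0000)
member 6 (3-4): L=1.5625, (cx,cy)=(0.4102,-0.9120)
member 7 (3-5): L=1.2165, (cx,cy)=(0.9963,0.0855)
member 8 (4-5): L=1.6321, (cx,cy)=(0.3498,0.9368)
member 9 (4-6): L=1.1180, (cx,cy)=(1.0000,0.0000)
member 10 (5-6): L=1.6239, (cx,cy)=(0.3368,-0.9416)
solve A·x = −loads:
  F[0-1] = +1764.5795 N (tension)
  F[0-2] = +6132.9574 N (tension)
  F[1-2] = -1718.2858 N (compression)
  F[1-3] = +1277.4952 N (tension)
  F[2-3] = +1712.1705 N (tension)
  F[2-4] = +4887.0037 N (tension)
  F[3-4] = -3383.8761 N (compression)
  F[3-5] = -1271.5463 N (compression)
  F[4-5] = +3294.2035 N (tension)
  F[4-6] = +2346.3623 N (tension)
  F[5-6] = -6965.7348 N (compression)
  Rx@0 = -6778.2900 N
  Ry@0 = -1642.3418 N
  Ry@6 = +6558.6618 N

-6965.735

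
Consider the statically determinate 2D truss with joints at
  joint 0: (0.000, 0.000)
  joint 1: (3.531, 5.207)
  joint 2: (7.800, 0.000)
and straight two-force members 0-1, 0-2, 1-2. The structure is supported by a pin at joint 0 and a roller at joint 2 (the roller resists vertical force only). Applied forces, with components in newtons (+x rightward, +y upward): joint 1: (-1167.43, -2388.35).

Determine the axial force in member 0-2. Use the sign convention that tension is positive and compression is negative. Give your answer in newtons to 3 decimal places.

247.477

N=3 nodes, M=3 members, R=3 reactions → 2N=6, M+R=6
member 0 (0-1): L=6.2913, (cx,cy)=(0.5612,0.8276)
member 1 (0-2): L=7.8000, (cx,cy)=(1.0000,0.0000)
member 2 (1-2): L=6.7333, (cx,cy)=(0.6340,-0.7733)
solve A·x = −loads:
  F[0-1] = -2520.9978 N (compression)
  F[0-2] = +247.4768 N (tension)
  F[1-2] = -390.3334 N (compression)
  Rx@0 = +1167.4300 N
  Ry@0 = +2086.4967 N
  Ry@2 = +301.8533 N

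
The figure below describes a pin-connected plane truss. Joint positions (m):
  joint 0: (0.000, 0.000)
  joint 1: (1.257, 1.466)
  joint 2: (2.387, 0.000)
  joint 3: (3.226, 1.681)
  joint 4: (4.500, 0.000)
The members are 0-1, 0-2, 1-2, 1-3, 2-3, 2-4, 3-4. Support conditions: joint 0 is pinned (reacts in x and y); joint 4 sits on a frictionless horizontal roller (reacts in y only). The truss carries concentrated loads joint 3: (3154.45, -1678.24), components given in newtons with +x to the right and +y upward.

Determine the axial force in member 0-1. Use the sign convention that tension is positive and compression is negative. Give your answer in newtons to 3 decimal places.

926.348

N=5 nodes, M=7 members, R=3 reactions → 2N=10, M+R=10
member 0 (0-1): L=1.9311, (cx,cy)=(0.6509,0.7591)
member 1 (0-2): L=2.3870, (cx,cy)=(1.0000,0.0000)
member 2 (1-2): L=1.8510, (cx,cy)=(0.6105,-0.7920)
member 3 (1-3): L=1.9807, (cx,cy)=(0.9941,0.1085)
member 4 (2-3): L=1.8787, (cx,cy)=(0.4466,0.8947)
member 5 (2-4): L=2.1130, (cx,cy)=(1.0000,0.0000)
member 6 (3-4): L=2.1092, (cx,cy)=(0.6040,-0.7970)
solve A·x = −loads:
  F[0-1] = +926.3476 N (tension)
  F[0-2] = +2551.4725 N (tension)
  F[1-2] = -742.2923 N (compression)
  F[1-3] = +1062.4198 N (tension)
  F[2-3] = +657.0702 N (tension)
  F[2-4] = +1804.8767 N (tension)
  F[3-4] = -2988.1429 N (compression)
  Rx@0 = -3154.4500 N
  Ry@0 = -703.2339 N
  Ry@4 = +2381.4739 N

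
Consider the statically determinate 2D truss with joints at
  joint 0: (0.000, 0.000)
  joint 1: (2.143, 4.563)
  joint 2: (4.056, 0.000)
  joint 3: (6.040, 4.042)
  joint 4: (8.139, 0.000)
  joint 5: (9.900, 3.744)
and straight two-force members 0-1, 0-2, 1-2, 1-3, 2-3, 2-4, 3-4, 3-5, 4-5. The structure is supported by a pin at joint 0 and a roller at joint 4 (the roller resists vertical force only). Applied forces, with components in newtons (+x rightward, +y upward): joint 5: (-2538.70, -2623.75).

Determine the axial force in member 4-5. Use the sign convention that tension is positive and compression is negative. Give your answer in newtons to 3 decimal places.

-3006.893

N=6 nodes, M=9 members, R=3 reactions → 2N=12, M+R=12
member 0 (0-1): L=5.0412, (cx,cy)=(0.4251,0.9051)
member 1 (0-2): L=4.0560, (cx,cy)=(1.0000,0.0000)
member 2 (1-2): L=4.9478, (cx,cy)=(0.3866,-0.9222)
member 3 (1-3): L=3.9317, (cx,cy)=(0.9912,-0.1325)
member 4 (2-3): L=4.5027, (cx,cy)=(0.4406,0.8977)
member 5 (2-4): L=4.0830, (cx,cy)=(1.0000,0.0000)
member 6 (3-4): L=4.5545, (cx,cy)=(0.4609,-0.8875)
member 7 (3-5): L=3.8715, (cx,cy)=(0.9970,-0.0770)
member 8 (4-5): L=4.1375, (cx,cy)=(0.4256,0.9049)
solve A·x = −loads:
  F[0-1] = -663.0212 N (compression)
  F[0-2] = -2256.8500 N (compression)
  F[1-2] = +732.6624 N (tension)
  F[1-3] = -570.1531 N (compression)
  F[2-3] = -752.6924 N (compression)
  F[2-4] = -1641.9179 N (compression)
  F[3-4] = +785.7386 N (tension)
  F[3-5] = -1262.6451 N (compression)
  F[4-5] = -3006.8926 N (compression)
  Rx@0 = +2538.7000 N
  Ry@0 = +600.1313 N
  Ry@4 = +2023.6187 N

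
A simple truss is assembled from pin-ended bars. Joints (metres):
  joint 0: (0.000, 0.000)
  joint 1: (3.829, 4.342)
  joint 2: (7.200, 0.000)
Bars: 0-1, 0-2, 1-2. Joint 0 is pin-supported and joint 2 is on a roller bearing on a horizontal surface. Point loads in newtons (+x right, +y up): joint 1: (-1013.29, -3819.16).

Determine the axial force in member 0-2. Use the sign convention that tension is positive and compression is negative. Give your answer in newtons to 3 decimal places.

1102.431

N=3 nodes, M=3 members, R=3 reactions → 2N=6, M+R=6
member 0 (0-1): L=5.7891, (cx,cy)=(0.6614,0.7500)
member 1 (0-2): L=7.2000, (cx,cy)=(1.0000,0.0000)
member 2 (1-2): L=5.4970, (cx,cy)=(0.6132,-0.7899)
solve A·x = −loads:
  F[0-1] = -3198.8024 N (compression)
  F[0-2] = +1102.4306 N (tension)
  F[1-2] = -1797.6923 N (compression)
  Rx@0 = +1013.2900 N
  Ry@0 = +2399.1797 N
  Ry@2 = +1419.9803 N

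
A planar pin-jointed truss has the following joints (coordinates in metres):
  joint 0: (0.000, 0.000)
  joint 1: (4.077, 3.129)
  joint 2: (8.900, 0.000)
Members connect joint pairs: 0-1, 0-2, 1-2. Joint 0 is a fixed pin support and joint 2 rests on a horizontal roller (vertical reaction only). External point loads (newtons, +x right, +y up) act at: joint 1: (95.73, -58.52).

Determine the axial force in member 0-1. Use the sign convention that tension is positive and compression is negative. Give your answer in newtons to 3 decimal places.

N=3 nodes, M=3 members, R=3 reactions → 2N=6, M+R=6
member 0 (0-1): L=5.1393, (cx,cy)=(0.7933,0.6088)
member 1 (0-2): L=8.9000, (cx,cy)=(1.0000,0.0000)
member 2 (1-2): L=5.7491, (cx,cy)=(0.8389,-0.5443)
solve A·x = −loads:
  F[0-1] = +3.1922 N (tension)
  F[0-2] = +93.1977 N (tension)
  F[1-2] = -111.0929 N (compression)
  Rx@0 = -95.7300 N
  Ry@0 = -1.9435 N
  Ry@2 = +60.4635 N

3.192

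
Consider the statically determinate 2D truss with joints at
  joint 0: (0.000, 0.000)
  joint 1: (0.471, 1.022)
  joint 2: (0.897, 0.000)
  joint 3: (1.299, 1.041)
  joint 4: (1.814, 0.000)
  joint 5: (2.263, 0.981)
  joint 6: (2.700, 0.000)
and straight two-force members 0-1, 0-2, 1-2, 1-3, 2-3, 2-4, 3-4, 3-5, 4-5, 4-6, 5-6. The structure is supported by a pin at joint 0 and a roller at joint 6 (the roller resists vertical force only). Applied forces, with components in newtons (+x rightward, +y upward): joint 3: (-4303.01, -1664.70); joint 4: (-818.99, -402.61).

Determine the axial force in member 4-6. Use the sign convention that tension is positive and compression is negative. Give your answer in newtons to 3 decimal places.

-261.777

N=7 nodes, M=11 members, R=3 reactions → 2N=14, M+R=14
member 0 (0-1): L=1.1253, (cx,cy)=(0.4186,0.9082)
member 1 (0-2): L=0.8970, (cx,cy)=(1.0000,0.0000)
member 2 (1-2): L=1.1072, (cx,cy)=(0.3847,-0.9230)
member 3 (1-3): L=0.8282, (cx,cy)=(0.9997,0.0229)
member 4 (2-3): L=1.1159, (cx,cy)=(0.3602,0.9329)
member 5 (2-4): L=0.9170, (cx,cy)=(1.0000,0.0000)
member 6 (3-4): L=1.1614, (cx,cy)=(0.4434,-0.8963)
member 7 (3-5): L=0.9659, (cx,cy)=(0.9981,-0.0621)
member 8 (4-5): L=1.0789, (cx,cy)=(0.4162,0.9093)
member 9 (4-6): L=0.8860, (cx,cy)=(1.0000,0.0000)
member 10 (5-6): L=1.0739, (cx,cy)=(0.4069,-0.9135)
solve A·x = −loads:
  F[0-1] = -2923.3418 N (compression)
  F[0-2] = -3898.4326 N (compression)
  F[1-2] = +2818.9906 N (tension)
  F[1-3] = -2308.7638 N (compression)
  F[2-3] = -2789.2666 N (compression)
  F[2-4] = -1809.0390 N (compression)
  F[3-4] = +1068.9796 N (tension)
  F[3-5] = +517.0395 N (tension)
  F[4-5] = -610.9540 N (compression)
  F[4-6] = -261.7766 N (compression)
  F[5-6] = +643.3186 N (tension)
  Rx@0 = +5122.0000 N
  Ry@0 = +2654.9595 N
  Ry@6 = -587.6495 N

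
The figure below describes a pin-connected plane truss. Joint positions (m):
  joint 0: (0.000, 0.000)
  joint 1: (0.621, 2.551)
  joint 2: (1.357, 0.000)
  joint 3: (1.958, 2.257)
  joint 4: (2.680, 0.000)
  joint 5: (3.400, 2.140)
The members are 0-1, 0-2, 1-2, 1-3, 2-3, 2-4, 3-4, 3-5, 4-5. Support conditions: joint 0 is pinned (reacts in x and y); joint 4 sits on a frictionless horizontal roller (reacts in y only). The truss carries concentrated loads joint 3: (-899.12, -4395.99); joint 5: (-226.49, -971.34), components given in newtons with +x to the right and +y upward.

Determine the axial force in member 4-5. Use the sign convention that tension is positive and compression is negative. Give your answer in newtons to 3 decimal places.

N=6 nodes, M=9 members, R=3 reactions → 2N=12, M+R=12
member 0 (0-1): L=2.6255, (cx,cy)=(0.2365,0.9716)
member 1 (0-2): L=1.3570, (cx,cy)=(1.0000,0.0000)
member 2 (1-2): L=2.6551, (cx,cy)=(0.2772,-0.9608)
member 3 (1-3): L=1.3689, (cx,cy)=(0.9767,-0.2148)
member 4 (2-3): L=2.3356, (cx,cy)=(0.2573,0.9663)
member 5 (2-4): L=1.3230, (cx,cy)=(1.0000,0.0000)
member 6 (3-4): L=2.3697, (cx,cy)=(0.3047,-0.9525)
member 7 (3-5): L=1.4467, (cx,cy)=(0.9967,-0.0809)
member 8 (4-5): L=2.2579, (cx,cy)=(0.3189,0.9478)
solve A·x = −loads:
  F[0-1] = -1915.7559 N (compression)
  F[0-2] = -672.4829 N (compression)
  F[1-2] = +2179.2847 N (tension)
  F[1-3] = -1082.5002 N (compression)
  F[2-3] = -2166.8423 N (compression)
  F[2-4] = +489.1947 N (tension)
  F[3-4] = -2669.4390 N (compression)
  F[3-5] = +97.9712 N (tension)
  F[4-5] = -1016.4837 N (compression)
  Rx@0 = +1125.6100 N
  Ry@0 = +1861.3964 N
  Ry@4 = +3505.9336 N

-1016.484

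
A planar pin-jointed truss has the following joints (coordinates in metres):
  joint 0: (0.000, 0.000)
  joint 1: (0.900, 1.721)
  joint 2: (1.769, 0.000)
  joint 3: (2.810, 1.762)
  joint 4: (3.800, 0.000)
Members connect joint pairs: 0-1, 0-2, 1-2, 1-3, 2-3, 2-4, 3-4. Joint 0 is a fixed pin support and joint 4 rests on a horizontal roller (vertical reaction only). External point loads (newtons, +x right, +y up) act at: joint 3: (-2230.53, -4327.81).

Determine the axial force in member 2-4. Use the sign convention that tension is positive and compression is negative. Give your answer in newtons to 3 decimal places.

1217.015

N=5 nodes, M=7 members, R=3 reactions → 2N=10, M+R=10
member 0 (0-1): L=1.9421, (cx,cy)=(0.4634,0.8861)
member 1 (0-2): L=1.7690, (cx,cy)=(1.0000,0.0000)
member 2 (1-2): L=1.9280, (cx,cy)=(0.4507,-0.8927)
member 3 (1-3): L=1.9104, (cx,cy)=(0.9998,0.0215)
member 4 (2-3): L=2.0465, (cx,cy)=(0.5087,0.8610)
member 5 (2-4): L=2.0310, (cx,cy)=(1.0000,0.0000)
member 6 (3-4): L=2.0211, (cx,cy)=(0.4898,-0.8718)
solve A·x = −loads:
  F[0-1] = -2439.5251 N (compression)
  F[0-2] = -1100.0286 N (compression)
  F[1-2] = +2368.8644 N (tension)
  F[1-3] = -2198.7431 N (compression)
  F[2-3] = -2456.0599 N (compression)
  F[2-4] = +1217.0146 N (tension)
  F[3-4] = -2484.5229 N (compression)
  Rx@0 = +2230.5300 N
  Ry@0 = +2161.7699 N
  Ry@4 = +2166.0401 N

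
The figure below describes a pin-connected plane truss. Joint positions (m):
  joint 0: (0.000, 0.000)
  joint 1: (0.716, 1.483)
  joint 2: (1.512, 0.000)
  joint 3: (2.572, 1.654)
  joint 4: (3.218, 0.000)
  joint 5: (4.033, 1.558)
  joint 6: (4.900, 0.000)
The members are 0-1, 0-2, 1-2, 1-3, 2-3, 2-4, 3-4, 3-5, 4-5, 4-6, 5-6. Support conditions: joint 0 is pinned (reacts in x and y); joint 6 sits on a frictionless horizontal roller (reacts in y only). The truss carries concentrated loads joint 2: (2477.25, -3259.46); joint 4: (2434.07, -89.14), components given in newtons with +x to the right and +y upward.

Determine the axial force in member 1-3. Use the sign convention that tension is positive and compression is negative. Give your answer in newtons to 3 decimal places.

N=7 nodes, M=11 members, R=3 reactions → 2N=14, M+R=14
member 0 (0-1): L=1.6468, (cx,cy)=(0.4348,0.9005)
member 1 (0-2): L=1.5120, (cx,cy)=(1.0000,0.0000)
member 2 (1-2): L=1.6831, (cx,cy)=(0.4729,-0.8811)
member 3 (1-3): L=1.8639, (cx,cy)=(0.9958,0.0917)
member 4 (2-3): L=1.9645, (cx,cy)=(0.5396,0.8419)
member 5 (2-4): L=1.7060, (cx,cy)=(1.0000,0.0000)
member 6 (3-4): L=1.7757, (cx,cy)=(0.3638,-0.9315)
member 7 (3-5): L=1.4642, (cx,cy)=(0.9978,-0.0656)
member 8 (4-5): L=1.7583, (cx,cy)=(0.4635,0.8861)
member 9 (4-6): L=1.6820, (cx,cy)=(1.0000,0.0000)
member 10 (5-6): L=1.7830, (cx,cy)=(0.4863,-0.8738)
solve A·x = −loads:
  F[0-1] = -2536.5831 N (compression)
  F[0-2] = +6014.1833 N (tension)
  F[1-2] = +2360.4804 N (tension)
  F[1-3] = -2228.6048 N (compression)
  F[2-3] = +1401.1013 N (tension)
  F[2-4] = +3897.2785 N (tension)
  F[3-4] = -968.5559 N (compression)
  F[3-5] = -1113.2388 N (compression)
  F[4-5] = +1118.7675 N (tension)
  F[4-6] = +592.2743 N (tension)
  F[5-6] = -1218.0151 N (compression)
  Rx@0 = -4911.3200 N
  Ry@0 = +2284.2824 N
  Ry@6 = +1064.3176 N

-2228.605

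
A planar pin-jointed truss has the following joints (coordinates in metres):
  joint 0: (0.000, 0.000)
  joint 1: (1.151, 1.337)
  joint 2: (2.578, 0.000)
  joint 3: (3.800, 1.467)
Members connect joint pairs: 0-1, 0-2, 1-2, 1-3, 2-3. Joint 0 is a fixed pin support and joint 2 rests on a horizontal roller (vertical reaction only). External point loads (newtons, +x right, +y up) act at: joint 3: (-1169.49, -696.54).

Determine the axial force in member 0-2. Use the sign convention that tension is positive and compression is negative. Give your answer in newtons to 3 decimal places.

-880.814

N=4 nodes, M=5 members, R=3 reactions → 2N=8, M+R=8
member 0 (0-1): L=1.7642, (cx,cy)=(0.6524,0.7579)
member 1 (0-2): L=2.5780, (cx,cy)=(1.0000,0.0000)
member 2 (1-2): L=1.9555, (cx,cy)=(0.7297,-0.6837)
member 3 (1-3): L=2.6522, (cx,cy)=(0.9988,0.0490)
member 4 (2-3): L=1.9093, (cx,cy)=(0.6400,0.7684)
solve A·x = −loads:
  F[0-1] = -442.4673 N (compression)
  F[0-2] = -880.8138 N (compression)
  F[1-2] = +446.3441 N (tension)
  F[1-3] = -615.1327 N (compression)
  F[2-3] = -867.2981 N (compression)
  Rx@0 = +1169.4900 N
  Ry@0 = +335.3258 N
  Ry@2 = +361.2142 N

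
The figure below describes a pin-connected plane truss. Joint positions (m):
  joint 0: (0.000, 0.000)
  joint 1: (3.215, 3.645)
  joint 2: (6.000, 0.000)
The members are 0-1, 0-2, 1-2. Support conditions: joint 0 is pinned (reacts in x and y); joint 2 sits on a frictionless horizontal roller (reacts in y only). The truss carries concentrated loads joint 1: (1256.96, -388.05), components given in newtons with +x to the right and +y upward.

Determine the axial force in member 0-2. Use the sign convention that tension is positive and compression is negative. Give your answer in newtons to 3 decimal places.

742.310

N=3 nodes, M=3 members, R=3 reactions → 2N=6, M+R=6
member 0 (0-1): L=4.8603, (cx,cy)=(0.6615,0.7500)
member 1 (0-2): L=6.0000, (cx,cy)=(1.0000,0.0000)
member 2 (1-2): L=4.5872, (cx,cy)=(0.6071,-0.7946)
solve A·x = −loads:
  F[0-1] = +778.0214 N (tension)
  F[0-2] = +742.3101 N (tension)
  F[1-2] = -1222.6616 N (compression)
  Rx@0 = -1256.9600 N
  Ry@0 = -583.4833 N
  Ry@2 = +971.5333 N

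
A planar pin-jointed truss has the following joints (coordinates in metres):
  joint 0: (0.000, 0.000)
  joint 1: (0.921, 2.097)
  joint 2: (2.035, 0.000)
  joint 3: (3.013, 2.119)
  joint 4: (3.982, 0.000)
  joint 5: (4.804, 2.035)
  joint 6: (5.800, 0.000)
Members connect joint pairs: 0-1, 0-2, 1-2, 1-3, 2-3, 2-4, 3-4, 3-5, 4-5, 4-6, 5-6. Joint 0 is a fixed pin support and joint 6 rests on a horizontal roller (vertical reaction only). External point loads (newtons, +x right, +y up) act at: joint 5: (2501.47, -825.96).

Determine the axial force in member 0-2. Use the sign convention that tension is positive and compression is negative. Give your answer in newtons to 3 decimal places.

2178.293

N=7 nodes, M=11 members, R=3 reactions → 2N=14, M+R=14
member 0 (0-1): L=2.2903, (cx,cy)=(0.4021,0.9156)
member 1 (0-2): L=2.0350, (cx,cy)=(1.0000,0.0000)
member 2 (1-2): L=2.3745, (cx,cy)=(0.4691,-0.8831)
member 3 (1-3): L=2.0921, (cx,cy)=(0.9999,0.0105)
member 4 (2-3): L=2.3338, (cx,cy)=(0.4191,0.9080)
member 5 (2-4): L=1.9470, (cx,cy)=(1.0000,0.0000)
member 6 (3-4): L=2.3300, (cx,cy)=(0.4159,-0.9094)
member 7 (3-5): L=1.7930, (cx,cy)=(0.9989,-0.0468)
member 8 (4-5): L=2.1947, (cx,cy)=(0.3745,0.9272)
member 9 (4-6): L=1.8180, (cx,cy)=(1.0000,0.0000)
member 10 (5-6): L=2.2657, (cx,cy)=(0.4396,-0.8982)
solve A·x = −loads:
  F[0-1] = +803.6758 N (tension)
  F[0-2] = +2178.2927 N (tension)
  F[1-2] = -824.7633 N (compression)
  F[1-3] = +710.1501 N (tension)
  F[2-3] = +802.2010 N (tension)
  F[2-4] = +1455.1902 N (tension)
  F[3-4] = -881.9969 N (compression)
  F[3-5] = +1414.6303 N (tension)
  F[4-5] = +865.0735 N (tension)
  F[4-6] = +764.3963 N (tension)
  F[5-6] = -1738.8218 N (compression)
  Rx@0 = -2501.4700 N
  Ry@0 = -735.8337 N
  Ry@6 = +1561.7937 N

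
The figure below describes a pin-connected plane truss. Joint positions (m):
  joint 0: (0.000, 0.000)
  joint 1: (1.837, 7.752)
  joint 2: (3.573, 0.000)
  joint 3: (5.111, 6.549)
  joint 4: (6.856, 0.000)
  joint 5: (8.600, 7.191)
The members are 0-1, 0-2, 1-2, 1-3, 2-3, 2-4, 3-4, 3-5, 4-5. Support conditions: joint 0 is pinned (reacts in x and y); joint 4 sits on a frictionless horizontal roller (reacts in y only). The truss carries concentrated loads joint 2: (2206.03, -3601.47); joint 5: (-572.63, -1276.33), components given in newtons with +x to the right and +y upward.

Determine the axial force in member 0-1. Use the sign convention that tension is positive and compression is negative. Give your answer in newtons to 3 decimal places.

N=6 nodes, M=9 members, R=3 reactions → 2N=12, M+R=12
member 0 (0-1): L=7.9667, (cx,cy)=(0.2306,0.9731)
member 1 (0-2): L=3.5730, (cx,cy)=(1.0000,0.0000)
member 2 (1-2): L=7.9440, (cx,cy)=(0.2185,-0.9758)
member 3 (1-3): L=3.4880, (cx,cy)=(0.9386,-0.3449)
member 4 (2-3): L=6.7272, (cx,cy)=(0.2286,0.9735)
member 5 (2-4): L=3.2830, (cx,cy)=(1.0000,0.0000)
member 6 (3-4): L=6.7775, (cx,cy)=(0.2575,-0.9663)
member 7 (3-5): L=3.5476, (cx,cy)=(0.9835,0.1810)
member 8 (4-5): L=7.3995, (cx,cy)=(0.2357,0.9718)
solve A·x = −loads:
  F[0-1] = -2055.9113 N (compression)
  F[0-2] = +2107.4628 N (tension)
  F[1-2] = +2428.3829 N (tension)
  F[1-3] = -1070.4156 N (compression)
  F[2-3] = +1265.2922 N (tension)
  F[2-4] = +142.8288 N (tension)
  F[3-4] = -1709.2576 N (compression)
  F[3-5] = -279.9998 N (compression)
  F[4-5] = -1261.1895 N (compression)
  Rx@0 = -1633.4000 N
  Ry@0 = +2000.5089 N
  Ry@4 = +2877.2911 N

-2055.911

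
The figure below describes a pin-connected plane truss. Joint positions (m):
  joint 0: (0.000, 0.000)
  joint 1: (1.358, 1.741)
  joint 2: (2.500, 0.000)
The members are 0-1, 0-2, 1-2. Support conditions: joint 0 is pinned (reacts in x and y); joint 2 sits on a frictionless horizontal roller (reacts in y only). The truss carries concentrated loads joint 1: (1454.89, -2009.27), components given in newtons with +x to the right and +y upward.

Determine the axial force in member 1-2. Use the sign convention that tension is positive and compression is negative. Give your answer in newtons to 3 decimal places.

N=3 nodes, M=3 members, R=3 reactions → 2N=6, M+R=6
member 0 (0-1): L=2.2080, (cx,cy)=(0.6150,0.7885)
member 1 (0-2): L=2.5000, (cx,cy)=(1.0000,0.0000)
member 2 (1-2): L=2.0821, (cx,cy)=(0.5485,-0.8362)
solve A·x = −loads:
  F[0-1] = +120.9272 N (tension)
  F[0-2] = +1380.5152 N (tension)
  F[1-2] = -2516.9925 N (compression)
  Rx@0 = -1454.8900 N
  Ry@0 = -95.3509 N
  Ry@2 = +2104.6209 N

-2516.993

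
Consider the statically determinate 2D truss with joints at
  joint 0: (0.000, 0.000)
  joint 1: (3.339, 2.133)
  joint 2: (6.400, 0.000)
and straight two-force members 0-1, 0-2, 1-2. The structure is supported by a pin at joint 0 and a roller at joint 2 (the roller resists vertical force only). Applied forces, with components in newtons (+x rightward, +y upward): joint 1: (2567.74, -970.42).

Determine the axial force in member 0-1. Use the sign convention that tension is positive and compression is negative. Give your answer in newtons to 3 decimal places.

727.501

N=3 nodes, M=3 members, R=3 reactions → 2N=6, M+R=6
member 0 (0-1): L=3.9621, (cx,cy)=(0.8427,0.5383)
member 1 (0-2): L=6.4000, (cx,cy)=(1.0000,0.0000)
member 2 (1-2): L=3.7309, (cx,cy)=(0.8205,-0.5717)
solve A·x = −loads:
  F[0-1] = +727.5006 N (tension)
  F[0-2] = +1954.6572 N (tension)
  F[1-2] = -2382.4165 N (compression)
  Rx@0 = -2567.7400 N
  Ry@0 = -391.6459 N
  Ry@2 = +1362.0659 N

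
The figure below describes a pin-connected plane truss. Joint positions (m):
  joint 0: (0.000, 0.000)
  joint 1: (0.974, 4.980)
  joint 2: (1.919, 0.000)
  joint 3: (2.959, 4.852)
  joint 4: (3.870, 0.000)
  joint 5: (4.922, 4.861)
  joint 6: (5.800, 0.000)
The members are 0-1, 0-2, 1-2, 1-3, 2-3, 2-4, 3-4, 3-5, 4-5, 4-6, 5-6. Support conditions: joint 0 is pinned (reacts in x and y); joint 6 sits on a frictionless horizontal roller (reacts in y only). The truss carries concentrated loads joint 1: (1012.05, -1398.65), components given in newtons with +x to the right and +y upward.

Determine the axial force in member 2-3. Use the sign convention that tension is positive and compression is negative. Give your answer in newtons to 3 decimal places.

N=7 nodes, M=11 members, R=3 reactions → 2N=14, M+R=14
member 0 (0-1): L=5.0744, (cx,cy)=(0.1919,0.9814)
member 1 (0-2): L=1.9190, (cx,cy)=(1.0000,0.0000)
member 2 (1-2): L=5.0689, (cx,cy)=(0.1864,-0.9825)
member 3 (1-3): L=1.9891, (cx,cy)=(0.9979,-0.0643)
member 4 (2-3): L=4.9622, (cx,cy)=(0.2096,0.9778)
member 5 (2-4): L=1.9510, (cx,cy)=(1.0000,0.0000)
member 6 (3-4): L=4.9368, (cx,cy)=(0.1845,-0.9828)
member 7 (3-5): L=1.9630, (cx,cy)=(1.0000,0.0046)
member 8 (4-5): L=4.9735, (cx,cy)=(0.2115,0.9774)
member 9 (4-6): L=1.9300, (cx,cy)=(1.0000,0.0000)
member 10 (5-6): L=4.9397, (cx,cy)=(0.1777,-0.9841)
solve A·x = −loads:
  F[0-1] = -300.3918 N (compression)
  F[0-2] = +1069.7089 N (tension)
  F[1-2] = -1066.3809 N (compression)
  F[1-3] = -872.7100 N (compression)
  F[2-3] = +1071.4819 N (tension)
  F[2-4] = +646.3356 N (tension)
  F[3-4] = -1125.1787 N (compression)
  F[3-5] = -438.7075 N (compression)
  F[4-5] = +1131.4558 N (tension)
  F[4-6] = +199.3777 N (tension)
  F[5-6] = -1121.7052 N (compression)
  Rx@0 = -1012.0500 N
  Ry@0 = +294.8062 N
  Ry@6 = +1103.8438 N

1071.482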